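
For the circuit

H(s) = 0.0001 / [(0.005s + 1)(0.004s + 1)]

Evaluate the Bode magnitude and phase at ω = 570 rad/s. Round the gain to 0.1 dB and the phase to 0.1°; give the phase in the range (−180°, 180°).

At ω = 570 rad/s:
pole (1 + j570·0.005) = 1 + j2.85 → |·| ≈ 3.0203, ∠ ≈ 70.67°
pole (1 + j570·0.004) = 1 + j2.28 → |·| ≈ 2.4897, ∠ ≈ 66.32°
|H| = 0.0001 · 1 / (3.0203 · 2.4897) ≈ 1.3299e-05
Gain = 20 log₁₀(1.3299e-05) ≈ -97.52 dB
∠H = (0°) − (70.67° + 66.32°) = -136.99°

-97.5 dB, -137.0°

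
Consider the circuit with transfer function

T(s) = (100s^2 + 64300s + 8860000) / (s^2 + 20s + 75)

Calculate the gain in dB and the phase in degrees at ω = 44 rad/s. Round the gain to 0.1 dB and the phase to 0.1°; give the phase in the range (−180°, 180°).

72.9 dB, -136.6°

Substitute s = j44:
Numerator: 100(j44)^2 + 64300(j44) + 8860000 = 8666400 + j2829200
Denominator: (j44)^2 + 20(j44) + 75 = -1861 + j880
|N| = √(8666400² + 2829200²) ≈ 9.1165e+06, ∠N ≈ 18.08°
|D| = √(1861² + 880²) ≈ 2058.6, ∠D ≈ 154.69°
|T| = 9.1165e+06 / 2058.6 ≈ 4428.5
Gain = 20 log₁₀(4428.5) ≈ 72.93 dB
∠T = 18.08° − 154.69° = -136.61°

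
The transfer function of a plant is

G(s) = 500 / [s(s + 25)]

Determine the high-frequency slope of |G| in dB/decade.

Each pole contributes −20 dB/decade at high frequency; each zero contributes +20 dB/decade.
Net: 0 zero(s) − 2 pole(s) → -40 dB/decade.

-40 dB/decade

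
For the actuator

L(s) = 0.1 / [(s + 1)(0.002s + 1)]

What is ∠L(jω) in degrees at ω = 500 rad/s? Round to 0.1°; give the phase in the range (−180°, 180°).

-134.9°

At ω = 500 rad/s:
pole (1 + j500·1) = 1 + j500 → |·| ≈ 500, ∠ ≈ 89.89°
pole (1 + j500·0.002) = 1 + j1 → |·| ≈ 1.4142, ∠ ≈ 45.00°
∠L = (0°) − (89.89° + 45.00°) = -134.89°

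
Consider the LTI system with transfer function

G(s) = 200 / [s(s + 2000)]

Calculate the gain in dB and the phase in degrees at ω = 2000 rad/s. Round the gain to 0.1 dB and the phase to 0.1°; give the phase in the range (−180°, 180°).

-89.0 dB, -135.0°

At s = jω = j2000:
pole (s+2000): 2000 + j2000 → |·| = √(2000²+2000²) = √8000000 ≈ 2828.4, ∠ = arctan(2000/2000) ≈ 45.00°
pole at origin: |s| = 2000, ∠ = 90.00° (in denominator)
|G| = 200 / 5.6568e+06 ≈ 3.5356e-05
Gain = 20 log₁₀(3.5356e-05) ≈ -89.03 dB
∠G = 0.00° − 135.00° = -135.00°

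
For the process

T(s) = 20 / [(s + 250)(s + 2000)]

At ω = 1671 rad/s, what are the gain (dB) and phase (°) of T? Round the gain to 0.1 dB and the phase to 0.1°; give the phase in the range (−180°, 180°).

At s = jω = j1671:
pole (s+250): 250 + j1671 → |·| = √(250²+1671²) = √2854741 ≈ 1689.6, ∠ = arctan(1671/250) ≈ 81.49°
pole (s+2000): 2000 + j1671 → |·| = √(2000²+1671²) = √6792241 ≈ 2606.2, ∠ = arctan(1671/2000) ≈ 39.88°
|T| = 20 / 4.4034e+06 ≈ 4.5419e-06
Gain = 20 log₁₀(4.5419e-06) ≈ -106.86 dB
∠T = 0.00° − 121.37° = -121.37°

-106.9 dB, -121.4°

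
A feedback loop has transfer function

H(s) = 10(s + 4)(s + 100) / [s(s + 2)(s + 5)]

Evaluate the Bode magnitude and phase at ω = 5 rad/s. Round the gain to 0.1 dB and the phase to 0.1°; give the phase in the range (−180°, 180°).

30.5 dB, -149.0°

At s = jω = j5:
zero (s+4): 4 + j5 → |·| = √(4²+5²) = √41 ≈ 6.4031, ∠ = arctan(5/4) ≈ 51.34°
zero (s+100): 100 + j5 → |·| = √(100²+5²) = √10025 ≈ 100.12, ∠ = arctan(5/100) ≈ 2.86°
pole (s+2): 2 + j5 → |·| = √(2²+5²) = √29 ≈ 5.3852, ∠ = arctan(5/2) ≈ 68.20°
pole (s+5): 5 + j5 → |·| = √(5²+5²) = √50 ≈ 7.0711, ∠ = arctan(5/5) ≈ 45.00°
pole at origin: |s| = 5, ∠ = 90.00° (in denominator)
|H| = 10 · 641.08 / 190.4 ≈ 33.67
Gain = 20 log₁₀(33.67) ≈ 30.54 dB
∠H = 54.20° − 203.20° = -149.00°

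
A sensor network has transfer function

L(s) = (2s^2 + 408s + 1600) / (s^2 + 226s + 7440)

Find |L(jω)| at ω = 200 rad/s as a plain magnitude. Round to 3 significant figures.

2.03

Substitute s = j200:
Numerator: 2(j200)^2 + 408(j200) + 1600 = -78400 + j81600
Denominator: (j200)^2 + 226(j200) + 7440 = -32560 + j45200
|N| = √(78400² + 81600²) ≈ 1.1316e+05, ∠N ≈ 133.85°
|D| = √(32560² + 45200²) ≈ 55706, ∠D ≈ 125.77°
|L| = 1.1316e+05 / 55706 ≈ 2.0314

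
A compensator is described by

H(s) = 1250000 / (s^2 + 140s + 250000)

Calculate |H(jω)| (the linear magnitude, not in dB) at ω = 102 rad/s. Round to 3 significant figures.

5.21

At s = jω = j102:
quadratic: (j102)² + 140·j102 + 250000 = 239596 + j14280 → |·| ≈ 2.4002e+05, ∠ ≈ 3.41°
|H| = 1250000 / 2.4002e+05 ≈ 5.2079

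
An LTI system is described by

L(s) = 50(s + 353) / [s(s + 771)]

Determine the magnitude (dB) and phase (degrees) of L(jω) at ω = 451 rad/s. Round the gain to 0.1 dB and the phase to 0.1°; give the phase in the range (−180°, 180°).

-23.0 dB, -68.4°

At s = jω = j451:
zero (s+353): 353 + j451 → |·| = √(353²+451²) = √328010 ≈ 572.72, ∠ = arctan(451/353) ≈ 51.95°
pole (s+771): 771 + j451 → |·| = √(771²+451²) = √797842 ≈ 893.22, ∠ = arctan(451/771) ≈ 30.33°
pole at origin: |s| = 451, ∠ = 90.00° (in denominator)
|L| = 50 · 572.72 / 4.0284e+05 ≈ 0.071085
Gain = 20 log₁₀(0.071085) ≈ -22.96 dB
∠L = 51.95° − 120.33° = -68.38°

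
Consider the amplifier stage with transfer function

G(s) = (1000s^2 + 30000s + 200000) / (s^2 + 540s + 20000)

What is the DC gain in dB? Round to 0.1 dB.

G(0) = 200000 / 20000 = 10
20 log₁₀(10) ≈ 20.00 dB

20.0 dB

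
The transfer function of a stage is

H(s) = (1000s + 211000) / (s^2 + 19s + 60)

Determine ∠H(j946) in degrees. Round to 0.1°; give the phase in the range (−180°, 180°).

-101.4°

Substitute s = j946:
Numerator: 1000(j946) + 211000 = 211000 + j946000
Denominator: (j946)^2 + 19(j946) + 60 = -894856 + j17974
|N| = √(211000² + 946000²) ≈ 9.6925e+05, ∠N ≈ 77.43°
|D| = √(894856² + 17974²) ≈ 8.9504e+05, ∠D ≈ 178.85°
∠H = 77.43° − 178.85° = -101.42°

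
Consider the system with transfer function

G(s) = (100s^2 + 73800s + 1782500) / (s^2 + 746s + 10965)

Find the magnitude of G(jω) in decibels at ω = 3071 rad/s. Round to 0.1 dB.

Substitute s = j3071:
Numerator: 100(j3071)^2 + 73800(j3071) + 1782500 = -941321600 + j226639800
Denominator: (j3071)^2 + 746(j3071) + 10965 = -9420076 + j2290966
|N| = √(941321600² + 226639800²) ≈ 9.6822e+08, ∠N ≈ 166.46°
|D| = √(9420076² + 2290966²) ≈ 9.6947e+06, ∠D ≈ 166.33°
|G| = 9.6822e+08 / 9.6947e+06 ≈ 99.871
Gain = 20 log₁₀(99.871) ≈ 39.99 dB

40.0 dB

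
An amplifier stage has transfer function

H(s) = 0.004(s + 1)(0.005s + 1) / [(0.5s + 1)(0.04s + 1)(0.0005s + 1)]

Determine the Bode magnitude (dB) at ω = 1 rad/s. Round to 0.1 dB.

At ω = 1 rad/s:
zero (1 + j1·1) = 1 + j1 → |·| ≈ 1.4142, ∠ ≈ 45.00°
zero (1 + j1·0.005) = 1 + j0.005 → |·| ≈ 1, ∠ ≈ 0.29°
pole (1 + j1·0.5) = 1 + j0.5 → |·| ≈ 1.118, ∠ ≈ 26.57°
pole (1 + j1·0.04) = 1 + j0.04 → |·| ≈ 1.0008, ∠ ≈ 2.29°
pole (1 + j1·0.0005) = 1 + j0.0005 → |·| ≈ 1, ∠ ≈ 0.03°
|H| = 0.004 · 1.4142 · 1 / (1.118 · 1.0008 · 1) ≈ 0.0050557
Gain = 20 log₁₀(0.0050557) ≈ -45.92 dB

-45.9 dB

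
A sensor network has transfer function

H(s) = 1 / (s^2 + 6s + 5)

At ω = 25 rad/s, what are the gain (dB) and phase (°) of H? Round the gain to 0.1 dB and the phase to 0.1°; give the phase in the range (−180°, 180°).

-56.1 dB, -166.4°

Substitute s = j25:
Numerator: 1 = 1 + j0
Denominator: (j25)^2 + 6(j25) + 5 = -620 + j150
|N| = √(1² + 0²) ≈ 1, ∠N ≈ 0.00°
|D| = √(620² + 150²) ≈ 637.89, ∠D ≈ 166.40°
|H| = 1 / 637.89 ≈ 0.0015677
Gain = 20 log₁₀(0.0015677) ≈ -56.09 dB
∠H = 0.00° − 166.40° = -166.40°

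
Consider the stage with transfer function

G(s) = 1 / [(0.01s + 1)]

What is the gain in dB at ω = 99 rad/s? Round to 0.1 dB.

At ω = 99 rad/s:
pole (1 + j99·0.01) = 1 + j0.99 → |·| ≈ 1.4072, ∠ ≈ 44.71°
|G| = 1 · 1 / (1.4072) ≈ 0.71063
Gain = 20 log₁₀(0.71063) ≈ -2.97 dB

-3.0 dB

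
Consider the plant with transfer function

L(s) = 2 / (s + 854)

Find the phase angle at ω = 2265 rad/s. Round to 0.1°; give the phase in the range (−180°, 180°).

Substitute s = j2265:
Numerator: 2 = 2 + j0
Denominator: (j2265) + 854 = 854 + j2265
|N| = √(2² + 0²) ≈ 2, ∠N ≈ 0.00°
|D| = √(854² + 2265²) ≈ 2420.6, ∠D ≈ 69.34°
∠L = 0.00° − 69.34° = -69.34°

-69.3°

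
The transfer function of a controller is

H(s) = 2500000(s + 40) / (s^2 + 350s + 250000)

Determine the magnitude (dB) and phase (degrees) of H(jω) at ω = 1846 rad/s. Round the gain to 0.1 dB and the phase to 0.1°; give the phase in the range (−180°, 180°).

At s = jω = j1846:
zero (s+40): 40 + j1846 → |·| = √(40²+1846²) = √3409316 ≈ 1846.4, ∠ = arctan(1846/40) ≈ 88.76°
quadratic: (j1846)² + 350·j1846 + 250000 = -3157716 + j646100 → |·| ≈ 3.2231e+06, ∠ ≈ 168.44°
|H| = 2500000 · 1846.4 / 3.2231e+06 ≈ 1432.2
Gain = 20 log₁₀(1432.2) ≈ 63.12 dB
∠H = 88.76° − 168.44° = -79.68°

63.1 dB, -79.7°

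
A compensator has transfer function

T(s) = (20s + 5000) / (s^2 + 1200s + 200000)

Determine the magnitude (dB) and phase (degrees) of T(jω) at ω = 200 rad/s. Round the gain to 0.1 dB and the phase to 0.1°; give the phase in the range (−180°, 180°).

Substitute s = j200:
Numerator: 20(j200) + 5000 = 5000 + j4000
Denominator: (j200)^2 + 1200(j200) + 200000 = 160000 + j240000
|N| = √(5000² + 4000²) ≈ 6403.1, ∠N ≈ 38.66°
|D| = √(160000² + 240000²) ≈ 2.8844e+05, ∠D ≈ 56.31°
|T| = 6403.1 / 2.8844e+05 ≈ 0.022199
Gain = 20 log₁₀(0.022199) ≈ -33.07 dB
∠T = 38.66° − 56.31° = -17.65°

-33.1 dB, -17.7°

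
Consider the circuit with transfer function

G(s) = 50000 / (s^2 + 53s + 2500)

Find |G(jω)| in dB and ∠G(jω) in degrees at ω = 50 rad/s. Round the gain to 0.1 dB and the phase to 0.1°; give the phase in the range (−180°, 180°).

25.5 dB, -90.0°

At s = jω = j50:
quadratic: (j50)² + 53·j50 + 2500 = 0 + j2650 → |·| ≈ 2650, ∠ ≈ 90.00°
|G| = 50000 / 2650 ≈ 18.868
Gain = 20 log₁₀(18.868) ≈ 25.51 dB
∠G = 0.00° − 90.00° = -90.00°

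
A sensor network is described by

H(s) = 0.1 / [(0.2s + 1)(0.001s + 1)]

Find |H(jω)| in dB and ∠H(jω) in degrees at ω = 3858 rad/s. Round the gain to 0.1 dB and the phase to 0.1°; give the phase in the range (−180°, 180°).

-89.8 dB, -165.4°

At ω = 3858 rad/s:
pole (1 + j3858·0.2) = 1 + j771.6 → |·| ≈ 771.6, ∠ ≈ 89.93°
pole (1 + j3858·0.001) = 1 + j3.858 → |·| ≈ 3.9855, ∠ ≈ 75.47°
|H| = 0.1 · 1 / (771.6 · 3.9855) ≈ 3.2518e-05
Gain = 20 log₁₀(3.2518e-05) ≈ -89.76 dB
∠H = (0°) − (89.93° + 75.47°) = -165.40°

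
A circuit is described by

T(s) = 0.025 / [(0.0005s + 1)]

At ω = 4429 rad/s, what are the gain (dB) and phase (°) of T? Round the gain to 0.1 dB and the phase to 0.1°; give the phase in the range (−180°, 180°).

At ω = 4429 rad/s:
pole (1 + j4429·0.0005) = 1 + j2.2145 → |·| ≈ 2.4298, ∠ ≈ 65.70°
|T| = 0.025 · 1 / (2.4298) ≈ 0.010289
Gain = 20 log₁₀(0.010289) ≈ -39.75 dB
∠T = (0°) − (65.70°) = -65.70°

-39.8 dB, -65.7°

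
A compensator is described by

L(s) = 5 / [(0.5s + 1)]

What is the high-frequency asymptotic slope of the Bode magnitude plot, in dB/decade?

Each pole contributes −20 dB/decade at high frequency; each zero contributes +20 dB/decade.
Net: 0 zero(s) − 1 pole(s) → -20 dB/decade.

-20 dB/decade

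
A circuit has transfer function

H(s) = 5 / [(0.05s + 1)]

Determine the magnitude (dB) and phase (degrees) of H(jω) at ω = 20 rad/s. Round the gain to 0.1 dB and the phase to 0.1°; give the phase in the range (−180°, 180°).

11.0 dB, -45.0°

At ω = 20 rad/s:
pole (1 + j20·0.05) = 1 + j1 → |·| ≈ 1.4142, ∠ ≈ 45.00°
|H| = 5 · 1 / (1.4142) ≈ 3.5356
Gain = 20 log₁₀(3.5356) ≈ 10.97 dB
∠H = (0°) − (45.00°) = -45.00°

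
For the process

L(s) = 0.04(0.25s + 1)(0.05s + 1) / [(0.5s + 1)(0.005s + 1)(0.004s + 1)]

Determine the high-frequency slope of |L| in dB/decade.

Each pole contributes −20 dB/decade at high frequency; each zero contributes +20 dB/decade.
Net: 2 zero(s) − 3 pole(s) → -20 dB/decade.

-20 dB/decade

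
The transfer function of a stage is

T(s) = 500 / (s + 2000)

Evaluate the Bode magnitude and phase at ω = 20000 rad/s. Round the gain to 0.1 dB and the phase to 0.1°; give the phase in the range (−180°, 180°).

Substitute s = j20000:
Numerator: 500 = 500 + j0
Denominator: (j20000) + 2000 = 2000 + j20000
|N| = √(500² + 0²) ≈ 500, ∠N ≈ 0.00°
|D| = √(2000² + 20000²) ≈ 20100, ∠D ≈ 84.29°
|T| = 500 / 20100 ≈ 0.024876
Gain = 20 log₁₀(0.024876) ≈ -32.08 dB
∠T = 0.00° − 84.29° = -84.29°

-32.1 dB, -84.3°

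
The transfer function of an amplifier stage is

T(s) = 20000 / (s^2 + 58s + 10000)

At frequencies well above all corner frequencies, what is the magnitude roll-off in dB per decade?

-40 dB/decade

Each pole contributes −20 dB/decade at high frequency; each zero contributes +20 dB/decade.
Net: 0 zero(s) − 2 pole(s) → -40 dB/decade.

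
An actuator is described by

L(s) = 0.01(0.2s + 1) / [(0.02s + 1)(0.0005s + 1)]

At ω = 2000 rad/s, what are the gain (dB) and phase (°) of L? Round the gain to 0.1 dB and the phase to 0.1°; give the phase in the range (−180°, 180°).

At ω = 2000 rad/s:
zero (1 + j2000·0.2) = 1 + j400 → |·| ≈ 400, ∠ ≈ 89.86°
pole (1 + j2000·0.02) = 1 + j40 → |·| ≈ 40.012, ∠ ≈ 88.57°
pole (1 + j2000·0.0005) = 1 + j1 → |·| ≈ 1.4142, ∠ ≈ 45.00°
|L| = 0.01 · 400 / (40.012 · 1.4142) ≈ 0.07069
Gain = 20 log₁₀(0.07069) ≈ -23.01 dB
∠L = (89.86°) − (88.57° + 45.00°) = -43.71°

-23.0 dB, -43.7°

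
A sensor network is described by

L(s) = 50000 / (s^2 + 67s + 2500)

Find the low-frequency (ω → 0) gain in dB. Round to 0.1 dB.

26.0 dB

L(0) = 50000 / 2500 = 20
20 log₁₀(20) ≈ 26.02 dB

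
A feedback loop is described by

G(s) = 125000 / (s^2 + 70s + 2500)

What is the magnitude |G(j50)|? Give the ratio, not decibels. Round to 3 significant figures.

35.7

At s = jω = j50:
quadratic: (j50)² + 70·j50 + 2500 = 0 + j3500 → |·| ≈ 3500, ∠ ≈ 90.00°
|G| = 125000 / 3500 ≈ 35.714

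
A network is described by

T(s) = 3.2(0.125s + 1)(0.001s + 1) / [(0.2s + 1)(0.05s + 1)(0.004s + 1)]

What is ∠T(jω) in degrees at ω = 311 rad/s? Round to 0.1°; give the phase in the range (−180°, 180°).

At ω = 311 rad/s:
zero (1 + j311·0.125) = 1 + j38.875 → |·| ≈ 38.888, ∠ ≈ 88.53°
zero (1 + j311·0.001) = 1 + j0.311 → |·| ≈ 1.0472, ∠ ≈ 17.28°
pole (1 + j311·0.2) = 1 + j62.2 → |·| ≈ 62.208, ∠ ≈ 89.08°
pole (1 + j311·0.05) = 1 + j15.55 → |·| ≈ 15.582, ∠ ≈ 86.32°
pole (1 + j311·0.004) = 1 + j1.244 → |·| ≈ 1.5961, ∠ ≈ 51.21°
∠T = (88.53° + 17.28°) − (89.08° + 86.32° + 51.21°) = -120.80°

-120.8°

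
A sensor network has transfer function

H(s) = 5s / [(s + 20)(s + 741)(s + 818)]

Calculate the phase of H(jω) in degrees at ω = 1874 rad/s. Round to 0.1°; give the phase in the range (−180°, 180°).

-134.2°

At s = jω = j1874:
zero at origin: s = j1874 → |·| = 1874, ∠ = 90.00°
pole (s+20): 20 + j1874 → |·| = √(20²+1874²) = √3512276 ≈ 1874.1, ∠ = arctan(1874/20) ≈ 89.39°
pole (s+741): 741 + j1874 → |·| = √(741²+1874²) = √4060957 ≈ 2015.2, ∠ = arctan(1874/741) ≈ 68.43°
pole (s+818): 818 + j1874 → |·| = √(818²+1874²) = √4181000 ≈ 2044.7, ∠ = arctan(1874/818) ≈ 66.42°
∠H = 90.00° − 224.24° = -134.24°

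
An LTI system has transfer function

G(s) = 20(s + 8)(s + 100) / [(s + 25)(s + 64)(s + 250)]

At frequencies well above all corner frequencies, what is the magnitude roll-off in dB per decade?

Each pole contributes −20 dB/decade at high frequency; each zero contributes +20 dB/decade.
Net: 2 zero(s) − 3 pole(s) → -20 dB/decade.

-20 dB/decade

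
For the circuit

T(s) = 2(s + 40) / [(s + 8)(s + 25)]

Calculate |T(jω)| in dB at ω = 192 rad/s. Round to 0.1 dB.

At s = jω = j192:
zero (s+40): 40 + j192 → |·| = √(40²+192²) = √38464 ≈ 196.12, ∠ = arctan(192/40) ≈ 78.23°
pole (s+8): 8 + j192 → |·| = √(8²+192²) = √36928 ≈ 192.17, ∠ = arctan(192/8) ≈ 87.61°
pole (s+25): 25 + j192 → |·| = √(25²+192²) = √37489 ≈ 193.62, ∠ = arctan(192/25) ≈ 82.58°
|T| = 2 · 196.12 / 37208 ≈ 0.010542
Gain = 20 log₁₀(0.010542) ≈ -39.54 dB

-39.5 dB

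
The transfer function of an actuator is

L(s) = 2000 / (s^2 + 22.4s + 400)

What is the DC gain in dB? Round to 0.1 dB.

L(0) = 2000 / 400 = 5
20 log₁₀(5) ≈ 13.98 dB

14.0 dB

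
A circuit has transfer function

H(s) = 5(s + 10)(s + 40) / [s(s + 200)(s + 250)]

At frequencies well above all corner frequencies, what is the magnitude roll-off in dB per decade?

-20 dB/decade

Each pole contributes −20 dB/decade at high frequency; each zero contributes +20 dB/decade.
Net: 2 zero(s) − 3 pole(s) → -20 dB/decade.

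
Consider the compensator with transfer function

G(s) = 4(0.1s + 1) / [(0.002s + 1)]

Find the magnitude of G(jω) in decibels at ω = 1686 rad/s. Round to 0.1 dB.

45.7 dB

At ω = 1686 rad/s:
zero (1 + j1686·0.1) = 1 + j168.6 → |·| ≈ 168.6, ∠ ≈ 89.66°
pole (1 + j1686·0.002) = 1 + j3.372 → |·| ≈ 3.5172, ∠ ≈ 73.48°
|G| = 4 · 168.6 / (3.5172) ≈ 191.74
Gain = 20 log₁₀(191.74) ≈ 45.65 dB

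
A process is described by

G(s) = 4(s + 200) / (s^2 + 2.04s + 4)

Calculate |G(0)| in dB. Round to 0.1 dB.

46.0 dB

G(0) = 4·200 / 4 = 200
20 log₁₀(200) ≈ 46.02 dB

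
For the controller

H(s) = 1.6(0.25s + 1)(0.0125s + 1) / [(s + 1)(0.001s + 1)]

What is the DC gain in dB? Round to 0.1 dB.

4.1 dB

H(0) = 1.6 · 1 / 1 = 1.6
20 log₁₀(1.6) ≈ 4.08 dB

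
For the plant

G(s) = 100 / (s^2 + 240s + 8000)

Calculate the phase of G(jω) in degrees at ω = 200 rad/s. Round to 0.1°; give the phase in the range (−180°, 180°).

Substitute s = j200:
Numerator: 100 = 100 + j0
Denominator: (j200)^2 + 240(j200) + 8000 = -32000 + j48000
|N| = √(100² + 0²) ≈ 100, ∠N ≈ 0.00°
|D| = √(32000² + 48000²) ≈ 57689, ∠D ≈ 123.69°
∠G = 0.00° − 123.69° = -123.69°

-123.7°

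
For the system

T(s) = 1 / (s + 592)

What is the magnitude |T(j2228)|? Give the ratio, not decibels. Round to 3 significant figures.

Substitute s = j2228:
Numerator: 1 = 1 + j0
Denominator: (j2228) + 592 = 592 + j2228
|N| = √(1² + 0²) ≈ 1, ∠N ≈ 0.00°
|D| = √(592² + 2228²) ≈ 2305.3, ∠D ≈ 75.12°
|T| = 1 / 2305.3 ≈ 0.00043378

0.000434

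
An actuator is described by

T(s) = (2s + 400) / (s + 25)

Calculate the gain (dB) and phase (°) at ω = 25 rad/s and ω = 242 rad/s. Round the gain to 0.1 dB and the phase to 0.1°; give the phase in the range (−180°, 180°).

ω = 25: 21.1 dB, -37.9°; ω = 242: 8.2 dB, -33.7°

Substitute s = j25:
Numerator: 2(j25) + 400 = 400 + j50
Denominator: (j25) + 25 = 25 + j25
|N| = √(400² + 50²) ≈ 403.11, ∠N ≈ 7.13°
|D| = √(25² + 25²) ≈ 35.355, ∠D ≈ 45.00°
|T| = 403.11 / 35.355 ≈ 11.402
Gain = 20 log₁₀(11.402) ≈ 21.14 dB
∠T = 7.13° − 45.00° = -37.87°

Substitute s = j242:
Numerator: 2(j242) + 400 = 400 + j484
Denominator: (j242) + 25 = 25 + j242
|N| = √(400² + 484²) ≈ 627.9, ∠N ≈ 50.43°
|D| = √(25² + 242²) ≈ 243.29, ∠D ≈ 84.10°
|T| = 627.9 / 243.29 ≈ 2.5809
Gain = 20 log₁₀(2.5809) ≈ 8.24 dB
∠T = 50.43° − 84.10° = -33.67°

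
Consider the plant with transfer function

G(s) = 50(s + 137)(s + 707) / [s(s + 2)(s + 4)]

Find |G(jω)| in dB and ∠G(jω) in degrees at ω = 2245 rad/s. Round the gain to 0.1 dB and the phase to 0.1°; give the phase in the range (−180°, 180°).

At s = jω = j2245:
zero (s+137): 137 + j2245 → |·| = √(137²+2245²) = √5058794 ≈ 2249.2, ∠ = arctan(2245/137) ≈ 86.51°
zero (s+707): 707 + j2245 → |·| = √(707²+2245²) = √5539874 ≈ 2353.7, ∠ = arctan(2245/707) ≈ 72.52°
pole (s+2): 2 + j2245 → |·| = √(2²+2245²) = √5040029 ≈ 2245, ∠ = arctan(2245/2) ≈ 89.95°
pole (s+4): 4 + j2245 → |·| = √(4²+2245²) = √5040041 ≈ 2245, ∠ = arctan(2245/4) ≈ 89.90°
pole at origin: |s| = 2245, ∠ = 90.00° (in denominator)
|G| = 50 · 5.2939e+06 / 1.1315e+10 ≈ 0.023393
Gain = 20 log₁₀(0.023393) ≈ -32.62 dB
∠G = 159.03° − 269.85° = -110.82°

-32.6 dB, -110.8°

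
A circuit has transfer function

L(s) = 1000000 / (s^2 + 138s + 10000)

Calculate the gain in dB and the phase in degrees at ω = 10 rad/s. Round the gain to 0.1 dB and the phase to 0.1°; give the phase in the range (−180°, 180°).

40.0 dB, -7.9°

At s = jω = j10:
quadratic: (j10)² + 138·j10 + 10000 = 9900 + j1380 → |·| ≈ 9995.7, ∠ ≈ 7.94°
|L| = 1000000 / 9995.7 ≈ 100.04
Gain = 20 log₁₀(100.04) ≈ 40.00 dB
∠L = 0.00° − 7.94° = -7.94°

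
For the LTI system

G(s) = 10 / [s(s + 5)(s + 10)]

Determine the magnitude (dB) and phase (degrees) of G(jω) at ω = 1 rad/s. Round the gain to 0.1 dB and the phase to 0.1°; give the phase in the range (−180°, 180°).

-14.2 dB, -107.0°

At s = jω = j1:
pole (s+5): 5 + j1 → |·| = √(5²+1²) = √26 ≈ 5.099, ∠ = arctan(1/5) ≈ 11.31°
pole (s+10): 10 + j1 → |·| = √(10²+1²) = √101 ≈ 10.05, ∠ = arctan(1/10) ≈ 5.71°
pole at origin: |s| = 1, ∠ = 90.00° (in denominator)
|G| = 10 / 51.245 ≈ 0.19514
Gain = 20 log₁₀(0.19514) ≈ -14.19 dB
∠G = 0.00° − 107.02° = -107.02°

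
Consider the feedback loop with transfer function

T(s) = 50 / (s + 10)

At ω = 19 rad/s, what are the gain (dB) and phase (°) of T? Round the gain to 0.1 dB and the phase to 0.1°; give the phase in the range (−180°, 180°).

7.3 dB, -62.2°

At s = jω = j19:
pole (s+10): 10 + j19 → |·| = √(10²+19²) = √461 ≈ 21.471, ∠ = arctan(19/10) ≈ 62.24°
|T| = 50 / 21.471 ≈ 2.3287
Gain = 20 log₁₀(2.3287) ≈ 7.34 dB
∠T = 0.00° − 62.24° = -62.24°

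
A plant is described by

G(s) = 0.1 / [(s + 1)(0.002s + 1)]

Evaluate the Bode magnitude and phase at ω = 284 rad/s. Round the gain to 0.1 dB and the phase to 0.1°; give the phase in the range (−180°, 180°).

-70.3 dB, -119.4°

At ω = 284 rad/s:
pole (1 + j284·1) = 1 + j284 → |·| ≈ 284, ∠ ≈ 89.80°
pole (1 + j284·0.002) = 1 + j0.568 → |·| ≈ 1.1501, ∠ ≈ 29.60°
|G| = 0.1 · 1 / (284 · 1.1501) ≈ 0.00030616
Gain = 20 log₁₀(0.00030616) ≈ -70.28 dB
∠G = (0°) − (89.80° + 29.60°) = -119.40°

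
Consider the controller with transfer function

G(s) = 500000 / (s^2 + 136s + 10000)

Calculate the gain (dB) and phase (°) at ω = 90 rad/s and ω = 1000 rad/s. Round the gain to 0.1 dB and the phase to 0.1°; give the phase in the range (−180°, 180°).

At s = jω = j90:
quadratic: (j90)² + 136·j90 + 10000 = 1900 + j12240 → |·| ≈ 12387, ∠ ≈ 81.18°
|G| = 500000 / 12387 ≈ 40.365
Gain = 20 log₁₀(40.365) ≈ 32.12 dB
∠G = 0.00° − 81.18° = -81.18°

At s = jω = j1000:
quadratic: (j1000)² + 136·j1000 + 10000 = -990000 + j136000 → |·| ≈ 9.993e+05, ∠ ≈ 172.18°
|G| = 500000 / 9.993e+05 ≈ 0.50035
Gain = 20 log₁₀(0.50035) ≈ -6.01 dB
∠G = 0.00° − 172.18° = -172.18°

ω = 90: 32.1 dB, -81.2°; ω = 1000: -6.0 dB, -172.2°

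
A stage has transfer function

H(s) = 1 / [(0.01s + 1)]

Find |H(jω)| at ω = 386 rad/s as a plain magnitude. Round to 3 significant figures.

0.251

At ω = 386 rad/s:
pole (1 + j386·0.01) = 1 + j3.86 → |·| ≈ 3.9874, ∠ ≈ 75.48°
|H| = 1 · 1 / (3.9874) ≈ 0.25079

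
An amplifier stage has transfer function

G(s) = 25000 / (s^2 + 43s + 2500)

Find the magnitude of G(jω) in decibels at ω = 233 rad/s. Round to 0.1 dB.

At s = jω = j233:
quadratic: (j233)² + 43·j233 + 2500 = -51789 + j10019 → |·| ≈ 52749, ∠ ≈ 169.05°
|G| = 25000 / 52749 ≈ 0.47394
Gain = 20 log₁₀(0.47394) ≈ -6.49 dB

-6.5 dB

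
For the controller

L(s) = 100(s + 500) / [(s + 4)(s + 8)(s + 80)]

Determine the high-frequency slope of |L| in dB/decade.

-40 dB/decade

Each pole contributes −20 dB/decade at high frequency; each zero contributes +20 dB/decade.
Net: 1 zero(s) − 3 pole(s) → -40 dB/decade.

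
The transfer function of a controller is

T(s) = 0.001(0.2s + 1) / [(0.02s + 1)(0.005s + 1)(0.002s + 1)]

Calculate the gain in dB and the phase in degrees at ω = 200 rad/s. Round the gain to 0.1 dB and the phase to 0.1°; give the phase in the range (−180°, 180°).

-43.9 dB, -54.2°

At ω = 200 rad/s:
zero (1 + j200·0.2) = 1 + j40 → |·| ≈ 40.012, ∠ ≈ 88.57°
pole (1 + j200·0.02) = 1 + j4 → |·| ≈ 4.1231, ∠ ≈ 75.96°
pole (1 + j200·0.005) = 1 + j1 → |·| ≈ 1.4142, ∠ ≈ 45.00°
pole (1 + j200·0.002) = 1 + j0.4 → |·| ≈ 1.077, ∠ ≈ 21.80°
|T| = 0.001 · 40.012 / (4.1231 · 1.4142 · 1.077) ≈ 0.0063715
Gain = 20 log₁₀(0.0063715) ≈ -43.92 dB
∠T = (88.57°) − (75.96° + 45.00° + 21.80°) = -54.19°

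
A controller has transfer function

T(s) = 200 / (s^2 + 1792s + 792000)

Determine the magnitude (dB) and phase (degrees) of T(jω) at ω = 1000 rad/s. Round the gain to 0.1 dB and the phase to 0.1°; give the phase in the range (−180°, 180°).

-79.1 dB, -96.6°

Substitute s = j1000:
Numerator: 200 = 200 + j0
Denominator: (j1000)^2 + 1792(j1000) + 792000 = -208000 + j1792000
|N| = √(200² + 0²) ≈ 200, ∠N ≈ 0.00°
|D| = √(208000² + 1792000²) ≈ 1.804e+06, ∠D ≈ 96.62°
|T| = 200 / 1.804e+06 ≈ 0.00011086
Gain = 20 log₁₀(0.00011086) ≈ -79.10 dB
∠T = 0.00° − 96.62° = -96.62°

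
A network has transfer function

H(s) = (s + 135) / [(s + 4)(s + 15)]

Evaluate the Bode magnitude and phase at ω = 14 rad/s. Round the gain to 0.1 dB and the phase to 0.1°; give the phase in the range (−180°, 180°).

-6.9 dB, -111.2°

At s = jω = j14:
zero (s+135): 135 + j14 → |·| = √(135²+14²) = √18421 ≈ 135.72, ∠ = arctan(14/135) ≈ 5.92°
pole (s+4): 4 + j14 → |·| = √(4²+14²) = √212 ≈ 14.56, ∠ = arctan(14/4) ≈ 74.05°
pole (s+15): 15 + j14 → |·| = √(15²+14²) = √421 ≈ 20.518, ∠ = arctan(14/15) ≈ 43.03°
|H| = 1 · 135.72 / 298.74 ≈ 0.45431
Gain = 20 log₁₀(0.45431) ≈ -6.85 dB
∠H = 5.92° − 117.08° = -111.16°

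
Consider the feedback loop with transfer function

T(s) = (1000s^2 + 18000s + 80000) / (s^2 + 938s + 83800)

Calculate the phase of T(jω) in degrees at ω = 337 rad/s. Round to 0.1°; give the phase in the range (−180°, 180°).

Substitute s = j337:
Numerator: 1000(j337)^2 + 18000(j337) + 80000 = -113489000 + j6066000
Denominator: (j337)^2 + 938(j337) + 83800 = -29769 + j316106
|N| = √(113489000² + 6066000²) ≈ 1.1365e+08, ∠N ≈ 176.94°
|D| = √(29769² + 316106²) ≈ 3.175e+05, ∠D ≈ 95.38°
∠T = 176.94° − 95.38° = 81.56°

81.6°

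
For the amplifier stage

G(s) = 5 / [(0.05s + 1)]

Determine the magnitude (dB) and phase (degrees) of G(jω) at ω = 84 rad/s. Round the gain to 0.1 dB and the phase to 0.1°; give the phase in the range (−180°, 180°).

At ω = 84 rad/s:
pole (1 + j84·0.05) = 1 + j4.2 → |·| ≈ 4.3174, ∠ ≈ 76.61°
|G| = 5 · 1 / (4.3174) ≈ 1.1581
Gain = 20 log₁₀(1.1581) ≈ 1.27 dB
∠G = (0°) − (76.61°) = -76.61°

1.3 dB, -76.6°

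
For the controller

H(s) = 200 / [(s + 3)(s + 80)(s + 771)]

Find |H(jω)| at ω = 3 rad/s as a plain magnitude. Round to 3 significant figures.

At s = jω = j3:
pole (s+3): 3 + j3 → |·| = √(3²+3²) = √18 ≈ 4.2426, ∠ = arctan(3/3) ≈ 45.00°
pole (s+80): 80 + j3 → |·| = √(80²+3²) = √6409 ≈ 80.056, ∠ = arctan(3/80) ≈ 2.15°
pole (s+771): 771 + j3 → |·| = √(771²+3²) = √594450 ≈ 771.01, ∠ = arctan(3/771) ≈ 0.22°
|H| = 200 / 2.6187e+05 ≈ 0.00076374

0.000764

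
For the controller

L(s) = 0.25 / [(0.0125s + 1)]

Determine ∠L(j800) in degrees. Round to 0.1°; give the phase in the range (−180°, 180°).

-84.3°

At ω = 800 rad/s:
pole (1 + j800·0.0125) = 1 + j10 → |·| ≈ 10.05, ∠ ≈ 84.29°
∠L = (0°) − (84.29°) = -84.29°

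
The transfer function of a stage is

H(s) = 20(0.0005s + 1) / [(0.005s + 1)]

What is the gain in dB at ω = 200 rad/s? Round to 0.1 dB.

At ω = 200 rad/s:
zero (1 + j200·0.0005) = 1 + j0.1 → |·| ≈ 1.005, ∠ ≈ 5.71°
pole (1 + j200·0.005) = 1 + j1 → |·| ≈ 1.4142, ∠ ≈ 45.00°
|H| = 20 · 1.005 / (1.4142) ≈ 14.213
Gain = 20 log₁₀(14.213) ≈ 23.05 dB

23.1 dB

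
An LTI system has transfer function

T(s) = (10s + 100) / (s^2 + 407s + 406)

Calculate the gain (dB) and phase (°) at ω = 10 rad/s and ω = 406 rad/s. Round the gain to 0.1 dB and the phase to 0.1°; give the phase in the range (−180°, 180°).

Substitute s = j10:
Numerator: 10(j10) + 100 = 100 + j100
Denominator: (j10)^2 + 407(j10) + 406 = 306 + j4070
|N| = √(100² + 100²) ≈ 141.42, ∠N ≈ 45.00°
|D| = √(306² + 4070²) ≈ 4081.5, ∠D ≈ 85.70°
|T| = 141.42 / 4081.5 ≈ 0.034649
Gain = 20 log₁₀(0.034649) ≈ -29.21 dB
∠T = 45.00° − 85.70° = -40.70°

Substitute s = j406:
Numerator: 10(j406) + 100 = 100 + j4060
Denominator: (j406)^2 + 407(j406) + 406 = -164430 + j165242
|N| = √(100² + 4060²) ≈ 4061.2, ∠N ≈ 88.59°
|D| = √(164430² + 165242²) ≈ 2.3311e+05, ∠D ≈ 134.86°
|T| = 4061.2 / 2.3311e+05 ≈ 0.017422
Gain = 20 log₁₀(0.017422) ≈ -35.18 dB
∠T = 88.59° − 134.86° = -46.27°

ω = 10: -29.2 dB, -40.7°; ω = 406: -35.2 dB, -46.3°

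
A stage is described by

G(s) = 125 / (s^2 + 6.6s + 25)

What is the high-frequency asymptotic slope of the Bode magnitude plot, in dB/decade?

Each pole contributes −20 dB/decade at high frequency; each zero contributes +20 dB/decade.
Net: 0 zero(s) − 2 pole(s) → -40 dB/decade.

-40 dB/decade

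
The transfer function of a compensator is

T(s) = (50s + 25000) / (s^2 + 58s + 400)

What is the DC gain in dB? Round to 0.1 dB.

T(0) = 25000 / 400 = 62.5
20 log₁₀(62.5) ≈ 35.92 dB

35.9 dB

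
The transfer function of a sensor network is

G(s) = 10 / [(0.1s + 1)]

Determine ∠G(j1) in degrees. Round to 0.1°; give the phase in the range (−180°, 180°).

-5.7°

At ω = 1 rad/s:
pole (1 + j1·0.1) = 1 + j0.1 → |·| ≈ 1.005, ∠ ≈ 5.71°
∠G = (0°) − (5.71°) = -5.71°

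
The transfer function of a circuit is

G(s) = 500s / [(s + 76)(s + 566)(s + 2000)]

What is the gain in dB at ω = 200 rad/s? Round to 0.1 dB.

-68.2 dB

At s = jω = j200:
zero at origin: s = j200 → |·| = 200, ∠ = 90.00°
pole (s+76): 76 + j200 → |·| = √(76²+200²) = √45776 ≈ 213.95, ∠ = arctan(200/76) ≈ 69.19°
pole (s+566): 566 + j200 → |·| = √(566²+200²) = √360356 ≈ 600.3, ∠ = arctan(200/566) ≈ 19.46°
pole (s+2000): 2000 + j200 → |·| = √(2000²+200²) = √4040000 ≈ 2010, ∠ = arctan(200/2000) ≈ 5.71°
|G| = 500 · 200 / 2.5815e+08 ≈ 0.00038737
Gain = 20 log₁₀(0.00038737) ≈ -68.24 dB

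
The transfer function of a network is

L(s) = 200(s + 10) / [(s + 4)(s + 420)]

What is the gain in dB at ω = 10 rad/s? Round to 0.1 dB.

At s = jω = j10:
zero (s+10): 10 + j10 → |·| = √(10²+10²) = √200 ≈ 14.142, ∠ = arctan(10/10) ≈ 45.00°
pole (s+4): 4 + j10 → |·| = √(4²+10²) = √116 ≈ 10.77, ∠ = arctan(10/4) ≈ 68.20°
pole (s+420): 420 + j10 → |·| = √(420²+10²) = √176500 ≈ 420.12, ∠ = arctan(10/420) ≈ 1.36°
|L| = 200 · 14.142 / 4524.7 ≈ 0.6251
Gain = 20 log₁₀(0.6251) ≈ -4.08 dB

-4.1 dB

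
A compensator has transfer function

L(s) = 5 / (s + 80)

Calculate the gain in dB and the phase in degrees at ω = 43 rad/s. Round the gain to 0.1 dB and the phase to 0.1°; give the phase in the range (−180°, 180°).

At s = jω = j43:
pole (s+80): 80 + j43 → |·| = √(80²+43²) = √8249 ≈ 90.824, ∠ = arctan(43/80) ≈ 28.26°
|L| = 5 / 90.824 ≈ 0.055052
Gain = 20 log₁₀(0.055052) ≈ -25.18 dB
∠L = 0.00° − 28.26° = -28.26°

-25.2 dB, -28.3°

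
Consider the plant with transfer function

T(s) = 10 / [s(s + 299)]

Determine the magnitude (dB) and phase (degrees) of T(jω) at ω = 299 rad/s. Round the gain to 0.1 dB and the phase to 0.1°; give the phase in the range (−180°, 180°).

At s = jω = j299:
pole (s+299): 299 + j299 → |·| = √(299²+299²) = √178802 ≈ 422.85, ∠ = arctan(299/299) ≈ 45.00°
pole at origin: |s| = 299, ∠ = 90.00° (in denominator)
|T| = 10 / 1.2643e+05 ≈ 7.9095e-05
Gain = 20 log₁₀(7.9095e-05) ≈ -82.04 dB
∠T = 0.00° − 135.00° = -135.00°

-82.0 dB, -135.0°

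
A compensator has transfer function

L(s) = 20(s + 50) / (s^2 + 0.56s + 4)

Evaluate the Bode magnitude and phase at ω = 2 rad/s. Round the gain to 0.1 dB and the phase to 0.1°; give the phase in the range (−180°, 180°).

At s = jω = j2:
zero (s+50): 50 + j2 → |·| = √(50²+2²) = √2504 ≈ 50.04, ∠ = arctan(2/50) ≈ 2.29°
quadratic: (j2)² + 0.56·j2 + 4 = 0 + j1.12 → |·| ≈ 1.12, ∠ ≈ 90.00°
|L| = 20 · 50.04 / 1.12 ≈ 893.57
Gain = 20 log₁₀(893.57) ≈ 59.02 dB
∠L = 2.29° − 90.00° = -87.71°

59.0 dB, -87.7°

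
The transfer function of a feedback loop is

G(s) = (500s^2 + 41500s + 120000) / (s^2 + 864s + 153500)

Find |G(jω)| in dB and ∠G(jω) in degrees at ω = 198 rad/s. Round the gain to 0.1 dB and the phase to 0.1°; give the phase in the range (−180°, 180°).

Substitute s = j198:
Numerator: 500(j198)^2 + 41500(j198) + 120000 = -19482000 + j8217000
Denominator: (j198)^2 + 864(j198) + 153500 = 114296 + j171072
|N| = √(19482000² + 8217000²) ≈ 2.1144e+07, ∠N ≈ 157.13°
|D| = √(114296² + 171072²) ≈ 2.0574e+05, ∠D ≈ 56.25°
|G| = 2.1144e+07 / 2.0574e+05 ≈ 102.77
Gain = 20 log₁₀(102.77) ≈ 40.24 dB
∠G = 157.13° − 56.25° = 100.88°

40.2 dB, 100.9°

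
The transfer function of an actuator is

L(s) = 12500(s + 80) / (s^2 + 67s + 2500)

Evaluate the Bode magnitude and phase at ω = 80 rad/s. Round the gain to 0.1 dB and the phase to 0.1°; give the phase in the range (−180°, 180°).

At s = jω = j80:
zero (s+80): 80 + j80 → |·| = √(80²+80²) = √12800 ≈ 113.14, ∠ = arctan(80/80) ≈ 45.00°
quadratic: (j80)² + 67·j80 + 2500 = -3900 + j5360 → |·| ≈ 6628.7, ∠ ≈ 126.04°
|L| = 12500 · 113.14 / 6628.7 ≈ 213.35
Gain = 20 log₁₀(213.35) ≈ 46.58 dB
∠L = 45.00° − 126.04° = -81.04°

46.6 dB, -81.0°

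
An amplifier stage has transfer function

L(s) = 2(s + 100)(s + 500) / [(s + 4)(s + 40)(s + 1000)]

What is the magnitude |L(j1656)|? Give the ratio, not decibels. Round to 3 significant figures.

At s = jω = j1656:
zero (s+100): 100 + j1656 → |·| = √(100²+1656²) = √2752336 ≈ 1659, ∠ = arctan(1656/100) ≈ 86.54°
zero (s+500): 500 + j1656 → |·| = √(500²+1656²) = √2992336 ≈ 1729.8, ∠ = arctan(1656/500) ≈ 73.20°
pole (s+4): 4 + j1656 → |·| = √(4²+1656²) = √2742352 ≈ 1656, ∠ = arctan(1656/4) ≈ 89.86°
pole (s+40): 40 + j1656 → |·| = √(40²+1656²) = √2743936 ≈ 1656.5, ∠ = arctan(1656/40) ≈ 88.62°
pole (s+1000): 1000 + j1656 → |·| = √(1000²+1656²) = √3742336 ≈ 1934.5, ∠ = arctan(1656/1000) ≈ 58.87°
|L| = 2 · 2.8697e+06 / 5.3067e+09 ≈ 0.0010815

0.00108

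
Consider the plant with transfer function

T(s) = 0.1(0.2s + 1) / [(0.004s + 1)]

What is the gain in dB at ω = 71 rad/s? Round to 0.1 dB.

At ω = 71 rad/s:
zero (1 + j71·0.2) = 1 + j14.2 → |·| ≈ 14.235, ∠ ≈ 85.97°
pole (1 + j71·0.004) = 1 + j0.284 → |·| ≈ 1.0395, ∠ ≈ 15.85°
|T| = 0.1 · 14.235 / (1.0395) ≈ 1.3694
Gain = 20 log₁₀(1.3694) ≈ 2.73 dB

2.7 dB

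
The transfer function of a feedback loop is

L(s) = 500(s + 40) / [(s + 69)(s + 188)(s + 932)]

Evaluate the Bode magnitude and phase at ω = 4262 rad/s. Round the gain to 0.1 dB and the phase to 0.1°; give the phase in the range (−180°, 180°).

At s = jω = j4262:
zero (s+40): 40 + j4262 → |·| = √(40²+4262²) = √18166244 ≈ 4262.2, ∠ = arctan(4262/40) ≈ 89.46°
pole (s+69): 69 + j4262 → |·| = √(69²+4262²) = √18169405 ≈ 4262.6, ∠ = arctan(4262/69) ≈ 89.07°
pole (s+188): 188 + j4262 → |·| = √(188²+4262²) = √18199988 ≈ 4266.1, ∠ = arctan(4262/188) ≈ 87.47°
pole (s+932): 932 + j4262 → |·| = √(932²+4262²) = √19033268 ≈ 4362.7, ∠ = arctan(4262/932) ≈ 77.66°
|L| = 500 · 4262.2 / 7.9334e+10 ≈ 2.6862e-05
Gain = 20 log₁₀(2.6862e-05) ≈ -91.42 dB
∠L = 89.46° − 254.20° = -164.74°

-91.4 dB, -164.7°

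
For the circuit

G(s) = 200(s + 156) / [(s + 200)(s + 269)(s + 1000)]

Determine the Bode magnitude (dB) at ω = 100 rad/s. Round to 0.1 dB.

At s = jω = j100:
zero (s+156): 156 + j100 → |·| = √(156²+100²) = √34336 ≈ 185.3, ∠ = arctan(100/156) ≈ 32.66°
pole (s+200): 200 + j100 → |·| = √(200²+100²) = √50000 ≈ 223.61, ∠ = arctan(100/200) ≈ 26.57°
pole (s+269): 269 + j100 → |·| = √(269²+100²) = √82361 ≈ 286.99, ∠ = arctan(100/269) ≈ 20.39°
pole (s+1000): 1000 + j100 → |·| = √(1000²+100²) = √1010000 ≈ 1005, ∠ = arctan(100/1000) ≈ 5.71°
|G| = 200 · 185.3 / 6.4495e+07 ≈ 0.00057462
Gain = 20 log₁₀(0.00057462) ≈ -64.81 dB

-64.8 dB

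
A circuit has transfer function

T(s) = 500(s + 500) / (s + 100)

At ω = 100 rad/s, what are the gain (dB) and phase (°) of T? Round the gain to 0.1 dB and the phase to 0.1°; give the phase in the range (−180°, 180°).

At s = jω = j100:
zero (s+500): 500 + j100 → |·| = √(500²+100²) = √260000 ≈ 509.9, ∠ = arctan(100/500) ≈ 11.31°
pole (s+100): 100 + j100 → |·| = √(100²+100²) = √20000 ≈ 141.42, ∠ = arctan(100/100) ≈ 45.00°
|T| = 500 · 509.9 / 141.42 ≈ 1802.8
Gain = 20 log₁₀(1802.8) ≈ 65.12 dB
∠T = 11.31° − 45.00° = -33.69°

65.1 dB, -33.7°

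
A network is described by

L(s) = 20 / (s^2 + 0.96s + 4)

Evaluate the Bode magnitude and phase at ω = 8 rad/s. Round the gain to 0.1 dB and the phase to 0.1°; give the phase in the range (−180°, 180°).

At s = jω = j8:
quadratic: (j8)² + 0.96·j8 + 4 = -60 + j7.68 → |·| ≈ 60.49, ∠ ≈ 172.71°
|L| = 20 / 60.49 ≈ 0.33063
Gain = 20 log₁₀(0.33063) ≈ -9.61 dB
∠L = 0.00° − 172.71° = -172.71°

-9.6 dB, -172.7°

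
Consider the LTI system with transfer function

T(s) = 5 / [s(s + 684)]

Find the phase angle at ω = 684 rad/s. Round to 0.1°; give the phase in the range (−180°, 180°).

At s = jω = j684:
pole (s+684): 684 + j684 → |·| = √(684²+684²) = √935712 ≈ 967.32, ∠ = arctan(684/684) ≈ 45.00°
pole at origin: |s| = 684, ∠ = 90.00° (in denominator)
∠T = 0.00° − 135.00° = -135.00°

-135.0°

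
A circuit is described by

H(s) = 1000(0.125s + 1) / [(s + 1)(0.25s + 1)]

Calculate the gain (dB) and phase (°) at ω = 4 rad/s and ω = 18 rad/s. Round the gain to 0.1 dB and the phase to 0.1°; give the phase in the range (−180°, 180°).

At ω = 4 rad/s:
zero (1 + j4·0.125) = 1 + j0.5 → |·| ≈ 1.118, ∠ ≈ 26.57°
pole (1 + j4·1) = 1 + j4 → |·| ≈ 4.1231, ∠ ≈ 75.96°
pole (1 + j4·0.25) = 1 + j1 → |·| ≈ 1.4142, ∠ ≈ 45.00°
|H| = 1000 · 1.118 / (4.1231 · 1.4142) ≈ 191.74
Gain = 20 log₁₀(191.74) ≈ 45.65 dB
∠H = (26.57°) − (75.96° + 45.00°) = -94.39°

At ω = 18 rad/s:
zero (1 + j18·0.125) = 1 + j2.25 → |·| ≈ 2.4622, ∠ ≈ 66.04°
pole (1 + j18·1) = 1 + j18 → |·| ≈ 18.028, ∠ ≈ 86.82°
pole (1 + j18·0.25) = 1 + j4.5 → |·| ≈ 4.6098, ∠ ≈ 77.47°
|H| = 1000 · 2.4622 / (18.028 · 4.6098) ≈ 29.627
Gain = 20 log₁₀(29.627) ≈ 29.43 dB
∠H = (66.04°) − (86.82° + 77.47°) = -98.25°

ω = 4: 45.7 dB, -94.4°; ω = 18: 29.4 dB, -98.3°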